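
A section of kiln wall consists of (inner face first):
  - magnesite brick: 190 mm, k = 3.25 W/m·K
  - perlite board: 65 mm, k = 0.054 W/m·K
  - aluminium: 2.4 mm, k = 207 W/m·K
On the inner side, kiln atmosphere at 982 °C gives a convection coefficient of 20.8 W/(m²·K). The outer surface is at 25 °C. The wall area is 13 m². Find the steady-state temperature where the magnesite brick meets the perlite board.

T ≈ 904 °C

Using the resistance-network approach (series):
R_inner film = 1/(h_i·A) = 1/(20.8×13) = 0.003698 K/W
R_magnesite brick = L/(kA) = 0.19/(3.25×13) = 0.004497 K/W
R_perlite board = L/(kA) = 0.065/(0.054×13) = 0.09259 K/W
R_aluminium = L/(kA) = 0.0024/(207×13) = 8.919×10^-7 K/W
R_total = 0.1008 K/W;  Q = ΔT/R_total = 957/0.1008 = 9495 W
T_interface = T_inner − Q·ΣR(inner→interface) = 982 − 9500×0.008195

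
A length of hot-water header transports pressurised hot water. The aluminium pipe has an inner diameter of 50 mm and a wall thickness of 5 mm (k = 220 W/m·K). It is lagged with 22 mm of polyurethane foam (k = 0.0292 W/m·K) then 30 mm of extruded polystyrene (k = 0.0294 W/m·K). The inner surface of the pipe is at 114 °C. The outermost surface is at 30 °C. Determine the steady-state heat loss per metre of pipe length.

Cylindrical conduction, so R = ln(r₂/r₁)/(2πkL) per layer, in series:
R_aluminium pipe wall = ln(30/25)/(2π×220×1) = 1.319×10^-4 K/W
R_polyurethane foam = ln(52/30)/(2π×0.0292×1) = 2.998 K/W
R_extruded polystyrene = ln(82/52)/(2π×0.0294×1) = 2.466 K/W
R_total = 5.464 K/W
Q = ΔT/R_total = 84/5.464

q′ ≈ 15.4 W/m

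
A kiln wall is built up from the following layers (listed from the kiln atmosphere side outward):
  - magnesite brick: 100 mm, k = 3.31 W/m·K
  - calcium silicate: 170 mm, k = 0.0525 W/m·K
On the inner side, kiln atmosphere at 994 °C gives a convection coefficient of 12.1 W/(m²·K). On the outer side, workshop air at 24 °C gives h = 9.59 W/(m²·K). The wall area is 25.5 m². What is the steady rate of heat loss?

Model the wall as resistances in series:
R_inner film = 1/(h_i·A) = 1/(12.1×25.5) = 0.003241 K/W
R_magnesite brick = L/(kA) = 0.1/(3.31×25.5) = 0.001185 K/W
R_calcium silicate = L/(kA) = 0.17/(0.0525×25.5) = 0.127 K/W
R_outer film = 1/(h_o·A) = 1/(9.59×25.5) = 0.004089 K/W
R_total = 0.1355 K/W
Q = ΔT / R_total = 970 / 0.1355

Q ≈ 7160 W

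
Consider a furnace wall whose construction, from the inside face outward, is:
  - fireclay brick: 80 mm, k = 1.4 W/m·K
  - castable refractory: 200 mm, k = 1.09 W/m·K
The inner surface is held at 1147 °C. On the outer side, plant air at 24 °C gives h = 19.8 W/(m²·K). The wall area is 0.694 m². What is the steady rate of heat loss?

Q ≈ 2680 W

Treating each layer as a thermal resistance in series:
R_fireclay brick = L/(kA) = 0.08/(1.4×0.694) = 0.08234 K/W
R_castable refractory = L/(kA) = 0.2/(1.09×0.694) = 0.2644 K/W
R_outer film = 1/(h_o·A) = 1/(19.8×0.694) = 0.07277 K/W
R_total = 0.4195 K/W
Q = ΔT / R_total = 1123 / 0.4195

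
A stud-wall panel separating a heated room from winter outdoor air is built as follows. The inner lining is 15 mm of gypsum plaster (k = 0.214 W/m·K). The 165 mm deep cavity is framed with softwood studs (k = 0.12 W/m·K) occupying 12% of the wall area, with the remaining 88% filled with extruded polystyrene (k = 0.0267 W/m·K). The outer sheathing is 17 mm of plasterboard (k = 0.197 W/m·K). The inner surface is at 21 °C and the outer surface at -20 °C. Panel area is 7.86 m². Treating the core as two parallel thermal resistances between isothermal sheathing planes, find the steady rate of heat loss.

Q ≈ 71.4 W

Sheathing layers in series; stud and cavity paths in parallel between them.
R_inner = 0.015/(0.214×7.86) = 0.008918 K/W
R_stud  = 0.165/(0.12×0.12×7.86) = 1.458 K/W
R_cav   = 0.165/(0.0267×0.88×7.86) = 0.8934 K/W
1/R_core = 1/R_stud + 1/R_cav → R_core = 0.5539 K/W
R_outer = 0.017/(0.197×7.86) = 0.01098 K/W
R_total = 0.5738 K/W
Q = ΔT/R_total = 41/0.5738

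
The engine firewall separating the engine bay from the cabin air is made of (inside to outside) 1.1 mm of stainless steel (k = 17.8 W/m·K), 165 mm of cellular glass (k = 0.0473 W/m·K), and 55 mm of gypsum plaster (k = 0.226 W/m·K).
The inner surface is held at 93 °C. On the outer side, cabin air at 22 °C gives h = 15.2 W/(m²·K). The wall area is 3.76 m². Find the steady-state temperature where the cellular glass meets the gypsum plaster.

Using the resistance-network approach (series):
R_stainless steel = L/(kA) = 0.0011/(17.8×3.76) = 1.644×10^-5 K/W
R_cellular glass = L/(kA) = 0.165/(0.0473×3.76) = 0.9278 K/W
R_gypsum plaster = L/(kA) = 0.055/(0.226×3.76) = 0.06472 K/W
R_outer film = 1/(h_o·A) = 1/(15.2×3.76) = 0.0175 K/W
R_total = 1.01 K/W;  Q = ΔT/R_total = 71/1.01 = 70.3 W
T_interface = T_inner − Q·ΣR(inner→interface) = 93 − 70.3×0.9278

T ≈ 27.8 °C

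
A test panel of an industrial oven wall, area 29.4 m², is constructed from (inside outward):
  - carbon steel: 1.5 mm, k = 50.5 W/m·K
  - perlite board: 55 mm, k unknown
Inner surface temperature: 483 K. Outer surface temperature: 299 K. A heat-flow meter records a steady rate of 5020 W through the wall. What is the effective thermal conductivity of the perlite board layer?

k ≈ 0.051 W/(m·K)

Model the wall as resistances in series:
R_carbon steel = L/(kA) = 0.0015/(50.5×29.4) = 1.01×10^-6 K/W
Sum of known resistances R_other = 1.01×10^-6 K/W
Total R = ΔT/Q = 184/5020 = 0.03665 K/W
R_perlite board = R_total − R_other = 0.03665 K/W
k = L/(R·A) = 0.055/(0.03665×29.4)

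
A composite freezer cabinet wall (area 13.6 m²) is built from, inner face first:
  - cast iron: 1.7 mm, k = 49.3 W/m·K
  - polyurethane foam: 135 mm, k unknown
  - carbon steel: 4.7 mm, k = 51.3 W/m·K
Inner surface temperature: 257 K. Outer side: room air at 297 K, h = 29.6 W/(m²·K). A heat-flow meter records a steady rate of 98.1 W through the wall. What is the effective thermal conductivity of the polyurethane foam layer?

Series thermal resistances:
R_cast iron = L/(kA) = 0.0017/(49.3×13.6) = 2.535×10^-6 K/W
R_carbon steel = L/(kA) = 0.0047/(51.3×13.6) = 6.737×10^-6 K/W
R_outer film = 1/(h_o·A) = 1/(29.6×13.6) = 0.002484 K/W
Sum of known resistances R_other = 0.002493 K/W
Total R = ΔT/Q = 40/98.1 = 0.4077 K/W
R_polyurethane foam = R_total − R_other = 0.4053 K/W
k = L/(R·A) = 0.135/(0.4053×13.6)

k ≈ 0.0245 W/(m·K)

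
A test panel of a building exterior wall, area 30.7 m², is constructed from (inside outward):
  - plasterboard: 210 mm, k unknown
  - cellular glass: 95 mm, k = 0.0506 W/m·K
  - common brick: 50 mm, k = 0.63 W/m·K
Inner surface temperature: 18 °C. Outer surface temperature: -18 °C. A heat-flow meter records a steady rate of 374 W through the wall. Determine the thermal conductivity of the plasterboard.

k ≈ 0.21 W/(m·K)

Thermal resistances in series:
R_cellular glass = L/(kA) = 0.095/(0.0506×30.7) = 0.06116 K/W
R_common brick = L/(kA) = 0.05/(0.63×30.7) = 0.002585 K/W
Sum of known resistances R_other = 0.06374 K/W
Total R = ΔT/Q = 36/374 = 0.09626 K/W
R_plasterboard = R_total − R_other = 0.03252 K/W
k = L/(R·A) = 0.21/(0.03252×30.7)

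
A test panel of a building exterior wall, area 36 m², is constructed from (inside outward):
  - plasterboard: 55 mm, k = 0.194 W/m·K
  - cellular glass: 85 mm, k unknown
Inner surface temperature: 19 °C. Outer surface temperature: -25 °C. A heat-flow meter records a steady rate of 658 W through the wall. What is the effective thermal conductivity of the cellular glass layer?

Thermal resistances in series:
R_plasterboard = L/(kA) = 0.055/(0.194×36) = 0.007875 K/W
Sum of known resistances R_other = 0.007875 K/W
Total R = ΔT/Q = 44/658 = 0.06687 K/W
R_cellular glass = R_total − R_other = 0.05899 K/W
k = L/(R·A) = 0.085/(0.05899×36)

k ≈ 0.04 W/(m·K)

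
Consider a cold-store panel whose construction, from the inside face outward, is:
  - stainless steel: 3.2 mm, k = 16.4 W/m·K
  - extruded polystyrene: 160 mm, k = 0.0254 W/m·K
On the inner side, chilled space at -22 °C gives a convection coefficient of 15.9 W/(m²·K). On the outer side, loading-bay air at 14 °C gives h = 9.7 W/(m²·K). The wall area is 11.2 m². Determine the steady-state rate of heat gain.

Q ≈ 62.4 W

Using the resistance-network approach (series):
R_inner film = 1/(h_i·A) = 1/(15.9×11.2) = 0.005615 K/W
R_stainless steel = L/(kA) = 0.0032/(16.4×11.2) = 1.742×10^-5 K/W
R_extruded polystyrene = L/(kA) = 0.16/(0.0254×11.2) = 0.5624 K/W
R_outer film = 1/(h_o·A) = 1/(9.7×11.2) = 0.009205 K/W
R_total = 0.5773 K/W
Q = ΔT / R_total = 36 / 0.5773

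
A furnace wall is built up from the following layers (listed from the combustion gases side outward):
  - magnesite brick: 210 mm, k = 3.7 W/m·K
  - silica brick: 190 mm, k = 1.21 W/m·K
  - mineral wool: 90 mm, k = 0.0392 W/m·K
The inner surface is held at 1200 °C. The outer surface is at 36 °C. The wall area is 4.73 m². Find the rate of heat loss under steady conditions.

Thermal resistances in series:
R_magnesite brick = L/(kA) = 0.21/(3.7×4.73) = 0.012 K/W
R_silica brick = L/(kA) = 0.19/(1.21×4.73) = 0.0332 K/W
R_mineral wool = L/(kA) = 0.09/(0.0392×4.73) = 0.4854 K/W
R_total = 0.5306 K/W
Q = ΔT / R_total = 1164 / 0.5306

Q ≈ 2190 W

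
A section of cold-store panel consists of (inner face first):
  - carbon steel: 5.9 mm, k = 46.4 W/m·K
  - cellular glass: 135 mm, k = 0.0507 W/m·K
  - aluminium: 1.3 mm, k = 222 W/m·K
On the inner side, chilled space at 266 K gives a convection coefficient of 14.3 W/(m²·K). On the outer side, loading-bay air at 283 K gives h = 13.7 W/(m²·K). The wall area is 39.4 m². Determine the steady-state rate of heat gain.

Series thermal resistances:
R_inner film = 1/(h_i·A) = 1/(14.3×39.4) = 0.001775 K/W
R_carbon steel = L/(kA) = 0.0059/(46.4×39.4) = 3.227×10^-6 K/W
R_cellular glass = L/(kA) = 0.135/(0.0507×39.4) = 0.06758 K/W
R_aluminium = L/(kA) = 0.0013/(222×39.4) = 1.486×10^-7 K/W
R_outer film = 1/(h_o·A) = 1/(13.7×39.4) = 0.001853 K/W
R_total = 0.07121 K/W
Q = ΔT / R_total = 17 / 0.07121

Q ≈ 239 W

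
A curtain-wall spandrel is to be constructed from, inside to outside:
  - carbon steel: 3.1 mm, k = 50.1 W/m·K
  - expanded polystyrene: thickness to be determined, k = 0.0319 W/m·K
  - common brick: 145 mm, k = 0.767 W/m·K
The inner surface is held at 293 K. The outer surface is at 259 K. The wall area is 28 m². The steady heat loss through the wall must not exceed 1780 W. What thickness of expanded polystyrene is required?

Series thermal resistances:
R_carbon steel = L/(kA) = 0.0031/(50.1×28) = 2.21×10^-6 K/W
R_common brick = L/(kA) = 0.145/(0.767×28) = 0.006752 K/W
Sum of the known resistances R_other = 0.006754 K/W
Required total resistance R_tot = ΔT/Q_allow = 34/1780 = 0.0191 K/W
R_expanded polystyrene = R_tot − R_other = 0.01235 K/W
L = R·k·A = 0.01235×0.0319×28

L ≈ 11 mm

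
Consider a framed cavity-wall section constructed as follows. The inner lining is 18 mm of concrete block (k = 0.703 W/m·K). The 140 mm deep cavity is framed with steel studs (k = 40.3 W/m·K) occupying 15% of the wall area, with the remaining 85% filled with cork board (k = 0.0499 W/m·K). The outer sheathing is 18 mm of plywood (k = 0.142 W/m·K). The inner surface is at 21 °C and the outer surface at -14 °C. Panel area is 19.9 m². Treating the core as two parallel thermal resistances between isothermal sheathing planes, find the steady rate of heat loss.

Sheathing layers in series; stud and cavity paths in parallel between them.
R_inner = 0.018/(0.703×19.9) = 0.001287 K/W
R_stud  = 0.14/(40.3×0.15×19.9) = 0.001164 K/W
R_cav   = 0.14/(0.0499×0.85×19.9) = 0.1659 K/W
1/R_core = 1/R_stud + 1/R_cav → R_core = 0.001156 K/W
R_outer = 0.018/(0.142×19.9) = 0.00637 K/W
R_total = 0.008812 K/W
Q = ΔT/R_total = 35/0.008812

Q ≈ 3970 W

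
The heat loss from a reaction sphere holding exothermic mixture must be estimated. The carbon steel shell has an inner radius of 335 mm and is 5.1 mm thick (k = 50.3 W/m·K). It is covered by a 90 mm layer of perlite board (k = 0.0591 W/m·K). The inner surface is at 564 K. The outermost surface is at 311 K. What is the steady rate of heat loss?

Q ≈ 305 W

Radial (spherical) resistances in series:
R_carbon steel shell = (1/0.335 − 1/0.3401)/(4π×50.3) = 7.082×10^-5 K/W
R_perlite board = (1/0.3401 − 1/0.4301)/(4π×0.0591) = 0.8285 K/W
R_total = 0.8285 K/W
Q = ΔT/R_total = 253/0.8285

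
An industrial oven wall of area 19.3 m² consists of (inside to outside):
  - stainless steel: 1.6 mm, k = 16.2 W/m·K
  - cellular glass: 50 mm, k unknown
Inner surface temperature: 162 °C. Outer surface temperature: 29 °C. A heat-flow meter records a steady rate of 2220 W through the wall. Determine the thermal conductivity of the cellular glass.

k ≈ 0.0432 W/(m·K)

Thermal resistances in series:
R_stainless steel = L/(kA) = 0.0016/(16.2×19.3) = 5.117×10^-6 K/W
Sum of known resistances R_other = 5.117×10^-6 K/W
Total R = ΔT/Q = 133/2220 = 0.05991 K/W
R_cellular glass = R_total − R_other = 0.0599 K/W
k = L/(R·A) = 0.05/(0.0599×19.3)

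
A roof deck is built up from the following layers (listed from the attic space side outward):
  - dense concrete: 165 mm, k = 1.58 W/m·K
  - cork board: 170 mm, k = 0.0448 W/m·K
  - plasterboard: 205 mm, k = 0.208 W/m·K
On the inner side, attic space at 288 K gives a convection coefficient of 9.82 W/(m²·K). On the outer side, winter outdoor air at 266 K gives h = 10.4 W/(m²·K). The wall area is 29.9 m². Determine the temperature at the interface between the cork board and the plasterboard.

Treating each layer as a thermal resistance in series:
R_inner film = 1/(h_i·A) = 1/(9.82×29.9) = 0.003406 K/W
R_dense concrete = L/(kA) = 0.165/(1.58×29.9) = 0.003493 K/W
R_cork board = L/(kA) = 0.17/(0.0448×29.9) = 0.1269 K/W
R_plasterboard = L/(kA) = 0.205/(0.208×29.9) = 0.03296 K/W
R_outer film = 1/(h_o·A) = 1/(10.4×29.9) = 0.003216 K/W
R_total = 0.17 K/W;  Q = ΔT/R_total = 22/0.17 = 129.4 W
T_interface = T_inner − Q·ΣR(inner→interface) = 288 − 129×0.1338

T ≈ 271 K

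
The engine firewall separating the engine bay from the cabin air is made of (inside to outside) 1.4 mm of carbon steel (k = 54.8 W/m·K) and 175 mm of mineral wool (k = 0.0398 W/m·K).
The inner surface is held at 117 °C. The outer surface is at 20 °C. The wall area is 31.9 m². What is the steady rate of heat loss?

Q ≈ 704 W

Thermal resistances in series:
R_carbon steel = L/(kA) = 0.0014/(54.8×31.9) = 8.009×10^-7 K/W
R_mineral wool = L/(kA) = 0.175/(0.0398×31.9) = 0.1378 K/W
R_total = 0.1378 K/W
Q = ΔT / R_total = 97 / 0.1378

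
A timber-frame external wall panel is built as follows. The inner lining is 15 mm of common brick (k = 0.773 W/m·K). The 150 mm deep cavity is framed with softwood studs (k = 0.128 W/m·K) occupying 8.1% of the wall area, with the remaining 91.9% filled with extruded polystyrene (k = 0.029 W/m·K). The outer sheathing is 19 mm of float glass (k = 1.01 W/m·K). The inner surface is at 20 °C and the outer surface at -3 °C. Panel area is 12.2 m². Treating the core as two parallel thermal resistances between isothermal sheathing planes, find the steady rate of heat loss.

Sheathing layers in series; stud and cavity paths in parallel between them.
R_inner = 0.015/(0.773×12.2) = 0.001591 K/W
R_stud  = 0.15/(0.128×0.081×12.2) = 1.186 K/W
R_cav   = 0.15/(0.029×0.919×12.2) = 0.4613 K/W
1/R_core = 1/R_stud + 1/R_cav → R_core = 0.3321 K/W
R_outer = 0.019/(1.01×12.2) = 0.001542 K/W
R_total = 0.3353 K/W
Q = ΔT/R_total = 23/0.3353

Q ≈ 68.6 W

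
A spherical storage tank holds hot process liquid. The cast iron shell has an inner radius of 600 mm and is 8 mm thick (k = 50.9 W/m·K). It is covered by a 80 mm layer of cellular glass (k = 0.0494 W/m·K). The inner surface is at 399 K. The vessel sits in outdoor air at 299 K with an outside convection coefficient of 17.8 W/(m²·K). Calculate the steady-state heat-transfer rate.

Q ≈ 315 W

Each spherical layer contributes R = (1/r_i − 1/r_o)/(4πk):
R_cast iron shell = (1/0.6 − 1/0.608)/(4π×50.9) = 3.429×10^-5 K/W
R_cellular glass = (1/0.608 − 1/0.688)/(4π×0.0494) = 0.3081 K/W
R_outer film = 1/(h·4πr_o²) = 1/(17.8×4π×0.688²) = 0.009445 K/W
R_total = 0.3176 K/W
Q = ΔT/R_total = 100/0.3176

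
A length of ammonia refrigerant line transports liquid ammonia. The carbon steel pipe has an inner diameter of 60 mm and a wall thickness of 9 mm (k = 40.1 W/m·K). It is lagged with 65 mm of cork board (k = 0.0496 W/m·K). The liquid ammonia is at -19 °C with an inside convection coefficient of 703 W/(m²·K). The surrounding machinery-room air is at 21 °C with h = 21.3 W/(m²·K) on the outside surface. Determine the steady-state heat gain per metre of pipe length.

q′ ≈ 12.4 W/m

Treating each annulus and film as a series resistance:
R_inner film = 1/(h_i·2πr₁L) = 1/(703×2π×0.03×1) = 0.007546 K/W
R_carbon steel pipe wall = ln(39/30)/(2π×40.1×1) = 0.001041 K/W
R_cork board = ln(104/39)/(2π×0.0496×1) = 3.147 K/W
R_outer film = 1/(h_o·2πr_oL) = 1/(21.3×2π×0.104×1) = 0.07185 K/W
R_total = 3.228 K/W
Q = ΔT/R_total = 40/3.228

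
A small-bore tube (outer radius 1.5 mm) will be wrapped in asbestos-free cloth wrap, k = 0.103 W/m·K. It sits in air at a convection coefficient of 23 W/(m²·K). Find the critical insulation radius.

For a cylinder r_cr = k/h = 0.103/23
r_cr = 4.48 mm; since the bare radius (1.5 mm) is below r_cr, adding a thin layer of insulation will *increase* heat loss.

r_cr ≈ 4.48 mm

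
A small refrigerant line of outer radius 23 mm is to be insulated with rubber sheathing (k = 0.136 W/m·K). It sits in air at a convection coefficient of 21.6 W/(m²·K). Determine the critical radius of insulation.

For a cylinder r_cr = k/h = 0.136/21.6
r_cr = 6.3 mm; since the bare radius (23 mm) is above r_cr, any added insulation will reduce heat loss.

r_cr ≈ 6.3 mm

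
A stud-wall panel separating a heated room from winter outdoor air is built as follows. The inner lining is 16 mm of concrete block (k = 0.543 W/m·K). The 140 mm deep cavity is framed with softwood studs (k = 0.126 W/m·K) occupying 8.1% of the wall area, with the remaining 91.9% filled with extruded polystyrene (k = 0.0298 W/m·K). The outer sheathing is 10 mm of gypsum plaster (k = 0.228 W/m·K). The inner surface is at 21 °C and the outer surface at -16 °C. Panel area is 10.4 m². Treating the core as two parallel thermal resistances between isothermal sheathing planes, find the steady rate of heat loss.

Sheathing layers in series; stud and cavity paths in parallel between them.
R_inner = 0.016/(0.543×10.4) = 0.002833 K/W
R_stud  = 0.14/(0.126×0.081×10.4) = 1.319 K/W
R_cav   = 0.14/(0.0298×0.919×10.4) = 0.4915 K/W
1/R_core = 1/R_stud + 1/R_cav → R_core = 0.3581 K/W
R_outer = 0.01/(0.228×10.4) = 0.004217 K/W
R_total = 0.3651 K/W
Q = ΔT/R_total = 37/0.3651

Q ≈ 101 W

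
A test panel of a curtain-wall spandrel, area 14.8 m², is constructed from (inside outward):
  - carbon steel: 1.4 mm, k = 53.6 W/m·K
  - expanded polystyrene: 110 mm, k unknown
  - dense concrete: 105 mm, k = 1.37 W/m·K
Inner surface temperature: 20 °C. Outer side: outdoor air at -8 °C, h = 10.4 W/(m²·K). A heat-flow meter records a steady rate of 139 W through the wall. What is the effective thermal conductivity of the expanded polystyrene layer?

Series thermal resistances:
R_carbon steel = L/(kA) = 0.0014/(53.6×14.8) = 1.765×10^-6 K/W
R_dense concrete = L/(kA) = 0.105/(1.37×14.8) = 0.005179 K/W
R_outer film = 1/(h_o·A) = 1/(10.4×14.8) = 0.006497 K/W
Sum of known resistances R_other = 0.01168 K/W
Total R = ΔT/Q = 28/139 = 0.2014 K/W
R_expanded polystyrene = R_total − R_other = 0.1898 K/W
k = L/(R·A) = 0.11/(0.1898×14.8)

k ≈ 0.0392 W/(m·K)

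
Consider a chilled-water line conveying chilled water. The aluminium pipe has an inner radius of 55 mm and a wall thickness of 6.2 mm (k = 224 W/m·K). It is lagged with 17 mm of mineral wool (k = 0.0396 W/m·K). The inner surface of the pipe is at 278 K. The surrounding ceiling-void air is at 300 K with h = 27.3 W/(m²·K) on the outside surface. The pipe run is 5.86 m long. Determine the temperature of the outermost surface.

T ≈ 298 K

For a radial system each layer contributes R = ln(r_out/r_in)/(2πkL); films add R = 1/(hA).
R_aluminium pipe wall = ln(61.2/55)/(2π×224×5.86) = 1.295×10^-5 K/W
R_mineral wool = ln(78.2/61.2)/(2π×0.0396×5.86) = 0.1681 K/W
R_outer film = 1/(h_o·2πr_oL) = 1/(27.3×2π×0.0782×5.86) = 0.01272 K/W
R_total = 0.1809 K/W
Q = ΔT/R_total = 22/0.1809
Q = 122 W
T_interface = T_inner + Q·ΣR(inner→interface) = 278 + 122×0.1681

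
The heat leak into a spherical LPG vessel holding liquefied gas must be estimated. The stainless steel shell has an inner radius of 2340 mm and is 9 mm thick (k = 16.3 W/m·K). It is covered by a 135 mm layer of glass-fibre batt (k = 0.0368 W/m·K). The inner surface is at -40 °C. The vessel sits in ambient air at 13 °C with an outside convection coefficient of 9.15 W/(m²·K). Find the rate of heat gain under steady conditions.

Q ≈ 1030 W

Each spherical layer contributes R = (1/r_i − 1/r_o)/(4πk):
R_stainless steel shell = (1/2.34 − 1/2.349)/(4π×16.3) = 7.994×10^-6 K/W
R_glass-fibre batt = (1/2.349 − 1/2.484)/(4π×0.0368) = 0.05003 K/W
R_outer film = 1/(h·4πr_o²) = 1/(9.15×4π×2.484²) = 0.00141 K/W
R_total = 0.05145 K/W
Q = ΔT/R_total = 53/0.05145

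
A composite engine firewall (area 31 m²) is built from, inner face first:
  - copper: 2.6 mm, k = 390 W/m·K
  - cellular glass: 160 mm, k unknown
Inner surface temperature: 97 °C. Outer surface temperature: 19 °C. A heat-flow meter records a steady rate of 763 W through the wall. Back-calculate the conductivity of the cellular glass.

Model the wall as resistances in series:
R_copper = L/(kA) = 0.0026/(390×31) = 2.151×10^-7 K/W
Sum of known resistances R_other = 2.151×10^-7 K/W
Total R = ΔT/Q = 78/763 = 0.1022 K/W
R_cellular glass = R_total − R_other = 0.1022 K/W
k = L/(R·A) = 0.16/(0.1022×31)

k ≈ 0.0505 W/(m·K)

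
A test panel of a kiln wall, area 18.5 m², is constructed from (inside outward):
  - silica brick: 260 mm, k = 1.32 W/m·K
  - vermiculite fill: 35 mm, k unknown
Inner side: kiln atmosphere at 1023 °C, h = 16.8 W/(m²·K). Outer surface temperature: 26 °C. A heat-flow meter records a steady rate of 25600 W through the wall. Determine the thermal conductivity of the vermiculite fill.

Using the resistance-network approach (series):
R_inner film = 1/(h_i·A) = 1/(16.8×18.5) = 0.003218 K/W
R_silica brick = L/(kA) = 0.26/(1.32×18.5) = 0.01065 K/W
Sum of known resistances R_other = 0.01386 K/W
Total R = ΔT/Q = 997/25600 = 0.03895 K/W
R_vermiculite fill = R_total − R_other = 0.02508 K/W
k = L/(R·A) = 0.035/(0.02508×18.5)

k ≈ 0.0754 W/(m·K)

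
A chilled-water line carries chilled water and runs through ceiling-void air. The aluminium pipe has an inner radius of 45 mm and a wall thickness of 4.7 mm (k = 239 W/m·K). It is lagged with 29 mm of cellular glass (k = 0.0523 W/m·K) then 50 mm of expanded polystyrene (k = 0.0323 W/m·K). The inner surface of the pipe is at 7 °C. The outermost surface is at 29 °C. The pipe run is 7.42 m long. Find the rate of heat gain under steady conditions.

Cylindrical conduction, so R = ln(r₂/r₁)/(2πkL) per layer, in series:
R_aluminium pipe wall = ln(49.7/45)/(2π×239×7.42) = 8.916×10^-6 K/W
R_cellular glass = ln(78.7/49.7)/(2π×0.0523×7.42) = 0.1885 K/W
R_expanded polystyrene = ln(128.7/78.7)/(2π×0.0323×7.42) = 0.3266 K/W
R_total = 0.5151 K/W
Q = ΔT/R_total = 22/0.5151

Q ≈ 42.7 W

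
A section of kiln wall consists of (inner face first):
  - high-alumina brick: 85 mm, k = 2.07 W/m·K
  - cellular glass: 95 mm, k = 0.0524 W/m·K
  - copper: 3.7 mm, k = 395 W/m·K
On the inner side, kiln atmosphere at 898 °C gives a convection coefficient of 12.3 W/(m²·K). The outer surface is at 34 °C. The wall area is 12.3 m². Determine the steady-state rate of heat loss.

Series thermal resistances:
R_inner film = 1/(h_i·A) = 1/(12.3×12.3) = 0.00661 K/W
R_high-alumina brick = L/(kA) = 0.085/(2.07×12.3) = 0.003338 K/W
R_cellular glass = L/(kA) = 0.095/(0.0524×12.3) = 0.1474 K/W
R_copper = L/(kA) = 0.0037/(395×12.3) = 7.616×10^-7 K/W
R_total = 0.1573 K/W
Q = ΔT / R_total = 864 / 0.1573

Q ≈ 5490 W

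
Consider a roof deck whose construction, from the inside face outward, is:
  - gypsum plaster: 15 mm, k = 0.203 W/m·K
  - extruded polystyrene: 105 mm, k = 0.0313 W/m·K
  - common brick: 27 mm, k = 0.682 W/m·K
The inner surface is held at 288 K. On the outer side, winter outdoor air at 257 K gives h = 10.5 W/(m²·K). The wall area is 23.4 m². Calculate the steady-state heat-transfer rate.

Treating each layer as a thermal resistance in series:
R_gypsum plaster = L/(kA) = 0.015/(0.203×23.4) = 0.003158 K/W
R_extruded polystyrene = L/(kA) = 0.105/(0.0313×23.4) = 0.1434 K/W
R_common brick = L/(kA) = 0.027/(0.682×23.4) = 0.001692 K/W
R_outer film = 1/(h_o·A) = 1/(10.5×23.4) = 0.00407 K/W
R_total = 0.1523 K/W
Q = ΔT / R_total = 31 / 0.1523

Q ≈ 204 W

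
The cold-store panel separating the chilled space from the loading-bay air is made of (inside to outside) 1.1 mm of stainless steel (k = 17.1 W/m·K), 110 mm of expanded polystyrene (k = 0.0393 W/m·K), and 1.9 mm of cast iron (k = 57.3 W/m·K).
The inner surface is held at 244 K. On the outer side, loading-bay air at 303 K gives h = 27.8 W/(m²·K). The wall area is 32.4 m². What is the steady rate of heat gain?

Model the wall as resistances in series:
R_stainless steel = L/(kA) = 0.0011/(17.1×32.4) = 1.985×10^-6 K/W
R_expanded polystyrene = L/(kA) = 0.11/(0.0393×32.4) = 0.08639 K/W
R_cast iron = L/(kA) = 0.0019/(57.3×32.4) = 1.023×10^-6 K/W
R_outer film = 1/(h_o·A) = 1/(27.8×32.4) = 0.00111 K/W
R_total = 0.0875 K/W
Q = ΔT / R_total = 59 / 0.0875

Q ≈ 674 W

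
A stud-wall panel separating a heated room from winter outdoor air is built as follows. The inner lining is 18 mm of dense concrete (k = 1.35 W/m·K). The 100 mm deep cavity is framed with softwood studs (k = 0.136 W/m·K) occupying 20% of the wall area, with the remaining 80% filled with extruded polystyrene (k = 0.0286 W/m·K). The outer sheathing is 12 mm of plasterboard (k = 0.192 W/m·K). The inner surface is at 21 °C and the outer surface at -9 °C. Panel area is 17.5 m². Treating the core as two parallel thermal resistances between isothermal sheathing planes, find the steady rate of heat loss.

Sheathing layers in series; stud and cavity paths in parallel between them.
R_inner = 0.018/(1.35×17.5) = 7.619×10^-4 K/W
R_stud  = 0.1/(0.136×0.2×17.5) = 0.2101 K/W
R_cav   = 0.1/(0.0286×0.8×17.5) = 0.2498 K/W
1/R_core = 1/R_stud + 1/R_cav → R_core = 0.1141 K/W
R_outer = 0.012/(0.192×17.5) = 0.003571 K/W
R_total = 0.1184 K/W
Q = ΔT/R_total = 30/0.1184

Q ≈ 253 W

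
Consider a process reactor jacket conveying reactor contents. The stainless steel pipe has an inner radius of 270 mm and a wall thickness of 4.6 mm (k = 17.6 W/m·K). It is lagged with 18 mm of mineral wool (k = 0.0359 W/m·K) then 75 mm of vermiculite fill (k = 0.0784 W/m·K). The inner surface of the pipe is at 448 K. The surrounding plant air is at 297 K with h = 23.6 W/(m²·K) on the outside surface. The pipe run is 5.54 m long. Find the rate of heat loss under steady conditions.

Radial resistances (cylindrical: R_cond = ln(r_o/r_i)/(2πkL), R_conv = 1/(h·2πrL)):
R_stainless steel pipe wall = ln(274.6/270)/(2π×17.6×5.54) = 2.758×10^-5 K/W
R_mineral wool = ln(292.6/274.6)/(2π×0.0359×5.54) = 0.05081 K/W
R_vermiculite fill = ln(367.6/292.6)/(2π×0.0784×5.54) = 0.08362 K/W
R_outer film = 1/(h_o·2πr_oL) = 1/(23.6×2π×0.3676×5.54) = 0.003311 K/W
R_total = 0.1378 K/W
Q = ΔT/R_total = 151/0.1378

Q ≈ 1100 W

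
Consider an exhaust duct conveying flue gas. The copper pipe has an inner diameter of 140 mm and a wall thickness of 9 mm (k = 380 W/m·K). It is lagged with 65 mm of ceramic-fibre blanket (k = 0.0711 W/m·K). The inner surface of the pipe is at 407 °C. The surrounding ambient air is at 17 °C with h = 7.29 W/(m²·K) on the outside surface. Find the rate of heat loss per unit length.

q′ ≈ 261 W/m

Treating each annulus and film as a series resistance:
R_copper pipe wall = ln(79/70)/(2π×380×1) = 5.066×10^-5 K/W
R_ceramic-fibre blanket = ln(144/79)/(2π×0.0711×1) = 1.344 K/W
R_outer film = 1/(h_o·2πr_oL) = 1/(7.29×2π×0.144×1) = 0.1516 K/W
R_total = 1.496 K/W
Q = ΔT/R_total = 390/1.496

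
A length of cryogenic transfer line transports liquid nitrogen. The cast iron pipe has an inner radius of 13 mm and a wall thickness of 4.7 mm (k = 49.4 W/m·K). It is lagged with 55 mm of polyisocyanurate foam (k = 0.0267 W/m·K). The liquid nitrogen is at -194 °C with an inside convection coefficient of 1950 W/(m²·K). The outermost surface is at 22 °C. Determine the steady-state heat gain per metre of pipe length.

Treating each annulus and film as a series resistance:
R_inner film = 1/(h_i·2πr₁L) = 1/(1950×2π×0.013×1) = 0.006278 K/W
R_cast iron pipe wall = ln(17.7/13)/(2π×49.4×1) = 9.943×10^-4 K/W
R_polyisocyanurate foam = ln(72.7/17.7)/(2π×0.0267×1) = 8.421 K/W
R_total = 8.429 K/W
Q = ΔT/R_total = 216/8.429

q′ ≈ 25.6 W/m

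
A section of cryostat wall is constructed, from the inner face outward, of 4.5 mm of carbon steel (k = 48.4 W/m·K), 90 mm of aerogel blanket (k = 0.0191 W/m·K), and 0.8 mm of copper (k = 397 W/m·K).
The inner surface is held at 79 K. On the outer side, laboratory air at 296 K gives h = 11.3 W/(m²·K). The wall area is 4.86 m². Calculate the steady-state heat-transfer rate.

Q ≈ 220 W

Model the wall as resistances in series:
R_carbon steel = L/(kA) = 0.0045/(48.4×4.86) = 1.913×10^-5 K/W
R_aerogel blanket = L/(kA) = 0.09/(0.0191×4.86) = 0.9696 K/W
R_copper = L/(kA) = 0.0008/(397×4.86) = 4.146×10^-7 K/W
R_outer film = 1/(h_o·A) = 1/(11.3×4.86) = 0.01821 K/W
R_total = 0.9878 K/W
Q = ΔT / R_total = 217 / 0.9878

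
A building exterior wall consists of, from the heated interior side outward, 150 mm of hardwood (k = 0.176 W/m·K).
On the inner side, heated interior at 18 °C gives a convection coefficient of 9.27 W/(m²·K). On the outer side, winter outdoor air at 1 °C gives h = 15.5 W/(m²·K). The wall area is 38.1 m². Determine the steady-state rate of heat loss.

Thermal resistances in series:
R_inner film = 1/(h_i·A) = 1/(9.27×38.1) = 0.002831 K/W
R_hardwood = L/(kA) = 0.15/(0.176×38.1) = 0.02237 K/W
R_outer film = 1/(h_o·A) = 1/(15.5×38.1) = 0.001693 K/W
R_total = 0.02689 K/W
Q = ΔT / R_total = 17 / 0.02689

Q ≈ 632 W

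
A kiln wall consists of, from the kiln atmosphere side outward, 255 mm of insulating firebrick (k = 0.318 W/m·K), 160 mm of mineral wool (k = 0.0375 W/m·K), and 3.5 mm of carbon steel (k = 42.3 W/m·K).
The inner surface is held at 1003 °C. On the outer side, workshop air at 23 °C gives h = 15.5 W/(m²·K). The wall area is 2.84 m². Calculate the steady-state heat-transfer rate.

Q ≈ 542 W

Using the resistance-network approach (series):
R_insulating firebrick = L/(kA) = 0.255/(0.318×2.84) = 0.2824 K/W
R_mineral wool = L/(kA) = 0.16/(0.0375×2.84) = 1.502 K/W
R_carbon steel = L/(kA) = 0.0035/(42.3×2.84) = 2.913×10^-5 K/W
R_outer film = 1/(h_o·A) = 1/(15.5×2.84) = 0.02272 K/W
R_total = 1.807 K/W
Q = ΔT / R_total = 980 / 1.807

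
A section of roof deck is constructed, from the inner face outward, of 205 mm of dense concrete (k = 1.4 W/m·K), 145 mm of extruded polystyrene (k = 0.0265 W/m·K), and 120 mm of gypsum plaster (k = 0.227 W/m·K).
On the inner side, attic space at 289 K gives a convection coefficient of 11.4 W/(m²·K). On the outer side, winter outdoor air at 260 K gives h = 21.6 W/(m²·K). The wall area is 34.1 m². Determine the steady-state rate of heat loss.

Series thermal resistances:
R_inner film = 1/(h_i·A) = 1/(11.4×34.1) = 0.002572 K/W
R_dense concrete = L/(kA) = 0.205/(1.4×34.1) = 0.004294 K/W
R_extruded polystyrene = L/(kA) = 0.145/(0.0265×34.1) = 0.1605 K/W
R_gypsum plaster = L/(kA) = 0.12/(0.227×34.1) = 0.0155 K/W
R_outer film = 1/(h_o·A) = 1/(21.6×34.1) = 0.001358 K/W
R_total = 0.1842 K/W
Q = ΔT / R_total = 29 / 0.1842

Q ≈ 157 W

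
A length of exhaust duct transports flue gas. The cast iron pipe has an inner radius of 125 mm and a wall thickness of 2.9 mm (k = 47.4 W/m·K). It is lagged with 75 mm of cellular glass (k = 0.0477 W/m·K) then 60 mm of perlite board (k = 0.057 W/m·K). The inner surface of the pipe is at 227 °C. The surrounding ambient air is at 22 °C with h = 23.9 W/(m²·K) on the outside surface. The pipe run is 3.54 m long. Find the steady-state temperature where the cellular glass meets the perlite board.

Cylindrical conduction, so R = ln(r₂/r₁)/(2πkL) per layer, in series:
R_cast iron pipe wall = ln(127.9/125)/(2π×47.4×3.54) = 2.175×10^-5 K/W
R_cellular glass = ln(202.9/127.9)/(2π×0.0477×3.54) = 0.4349 K/W
R_perlite board = ln(262.9/202.9)/(2π×0.057×3.54) = 0.2043 K/W
R_outer film = 1/(h_o·2πr_oL) = 1/(23.9×2π×0.2629×3.54) = 0.007155 K/W
R_total = 0.6465 K/W
Q = ΔT/R_total = 205/0.6465
Q = 317 W
T_interface = T_inner − Q·ΣR(inner→interface) = 227 − 317×0.435

T ≈ 89.1 °C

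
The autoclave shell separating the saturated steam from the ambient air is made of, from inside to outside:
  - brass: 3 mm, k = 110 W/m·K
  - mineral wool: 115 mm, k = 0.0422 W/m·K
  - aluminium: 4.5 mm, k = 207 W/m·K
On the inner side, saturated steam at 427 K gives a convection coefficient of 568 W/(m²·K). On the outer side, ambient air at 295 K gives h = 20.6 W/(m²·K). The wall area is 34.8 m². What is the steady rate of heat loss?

Treating each layer as a thermal resistance in series:
R_inner film = 1/(h_i·A) = 1/(568×34.8) = 5.059×10^-5 K/W
R_brass = L/(kA) = 0.003/(110×34.8) = 7.837×10^-7 K/W
R_mineral wool = L/(kA) = 0.115/(0.0422×34.8) = 0.07831 K/W
R_aluminium = L/(kA) = 0.0045/(207×34.8) = 6.247×10^-7 K/W
R_outer film = 1/(h_o·A) = 1/(20.6×34.8) = 0.001395 K/W
R_total = 0.07975 K/W
Q = ΔT / R_total = 132 / 0.07975

Q ≈ 1660 W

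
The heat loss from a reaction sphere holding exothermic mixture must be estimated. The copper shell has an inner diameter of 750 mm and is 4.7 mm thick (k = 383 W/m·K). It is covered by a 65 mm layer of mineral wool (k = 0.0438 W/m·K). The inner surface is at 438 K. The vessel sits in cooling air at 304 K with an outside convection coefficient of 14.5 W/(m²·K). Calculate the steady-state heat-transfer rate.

Q ≈ 184 W

Each spherical layer contributes R = (1/r_i − 1/r_o)/(4πk):
R_copper shell = (1/0.375 − 1/0.3797)/(4π×383) = 6.858×10^-6 K/W
R_mineral wool = (1/0.3797 − 1/0.4447)/(4π×0.0438) = 0.6994 K/W
R_outer film = 1/(h·4πr_o²) = 1/(14.5×4π×0.4447²) = 0.02775 K/W
R_total = 0.7272 K/W
Q = ΔT/R_total = 134/0.7272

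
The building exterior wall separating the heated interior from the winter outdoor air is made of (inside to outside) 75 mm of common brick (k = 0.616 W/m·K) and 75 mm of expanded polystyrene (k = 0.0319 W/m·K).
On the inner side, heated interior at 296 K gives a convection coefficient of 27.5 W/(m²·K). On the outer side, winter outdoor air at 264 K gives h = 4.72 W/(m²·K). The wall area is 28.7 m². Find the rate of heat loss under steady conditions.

Q ≈ 338 W

Series thermal resistances:
R_inner film = 1/(h_i·A) = 1/(27.5×28.7) = 0.001267 K/W
R_common brick = L/(kA) = 0.075/(0.616×28.7) = 0.004242 K/W
R_expanded polystyrene = L/(kA) = 0.075/(0.0319×28.7) = 0.08192 K/W
R_outer film = 1/(h_o·A) = 1/(4.72×28.7) = 0.007382 K/W
R_total = 0.09481 K/W
Q = ΔT / R_total = 32 / 0.09481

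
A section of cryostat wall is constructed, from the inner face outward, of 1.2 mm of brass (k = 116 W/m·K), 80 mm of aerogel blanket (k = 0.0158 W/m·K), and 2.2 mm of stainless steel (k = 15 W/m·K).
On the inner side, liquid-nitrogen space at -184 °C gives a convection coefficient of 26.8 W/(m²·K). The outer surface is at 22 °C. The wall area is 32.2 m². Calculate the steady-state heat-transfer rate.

Q ≈ 1300 W

Treating each layer as a thermal resistance in series:
R_inner film = 1/(h_i·A) = 1/(26.8×32.2) = 0.001159 K/W
R_brass = L/(kA) = 0.0012/(116×32.2) = 3.213×10^-7 K/W
R_aerogel blanket = L/(kA) = 0.08/(0.0158×32.2) = 0.1572 K/W
R_stainless steel = L/(kA) = 0.0022/(15×32.2) = 4.555×10^-6 K/W
R_total = 0.1584 K/W
Q = ΔT / R_total = 206 / 0.1584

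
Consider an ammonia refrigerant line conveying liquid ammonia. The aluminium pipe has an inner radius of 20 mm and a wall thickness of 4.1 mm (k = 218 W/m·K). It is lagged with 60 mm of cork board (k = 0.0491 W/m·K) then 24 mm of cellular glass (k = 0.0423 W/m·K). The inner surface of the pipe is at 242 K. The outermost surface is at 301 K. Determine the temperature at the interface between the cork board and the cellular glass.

Radial resistances (cylindrical: R_cond = ln(r_o/r_i)/(2πkL), R_conv = 1/(h·2πrL)):
R_aluminium pipe wall = ln(24.1/20)/(2π×218×1) = 1.361×10^-4 K/W
R_cork board = ln(84.1/24.1)/(2π×0.0491×1) = 4.051 K/W
R_cellular glass = ln(108.1/84.1)/(2π×0.0423×1) = 0.9446 K/W
R_total = 4.996 K/W
Q = ΔT/R_total = 59/4.996
Q = 11.8 W/m
T_interface = T_inner + Q·ΣR(inner→interface) = 242 + 11.8×4.051

T ≈ 290 K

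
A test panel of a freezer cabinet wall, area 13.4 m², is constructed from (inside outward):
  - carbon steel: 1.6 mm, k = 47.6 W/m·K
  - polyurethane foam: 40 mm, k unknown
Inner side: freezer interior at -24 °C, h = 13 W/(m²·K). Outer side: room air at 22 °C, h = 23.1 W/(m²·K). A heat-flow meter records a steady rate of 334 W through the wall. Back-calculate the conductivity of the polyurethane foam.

k ≈ 0.0232 W/(m·K)

Series thermal resistances:
R_inner film = 1/(h_i·A) = 1/(13×13.4) = 0.005741 K/W
R_carbon steel = L/(kA) = 0.0016/(47.6×13.4) = 2.508×10^-6 K/W
R_outer film = 1/(h_o·A) = 1/(23.1×13.4) = 0.003231 K/W
Sum of known resistances R_other = 0.008974 K/W
Total R = ΔT/Q = 46/334 = 0.1377 K/W
R_polyurethane foam = R_total − R_other = 0.1288 K/W
k = L/(R·A) = 0.04/(0.1288×13.4)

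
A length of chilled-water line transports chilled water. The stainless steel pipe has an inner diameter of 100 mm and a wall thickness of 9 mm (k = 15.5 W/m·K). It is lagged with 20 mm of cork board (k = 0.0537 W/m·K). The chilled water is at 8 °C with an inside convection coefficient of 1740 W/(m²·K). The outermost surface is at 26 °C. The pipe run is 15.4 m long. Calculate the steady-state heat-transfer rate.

Q ≈ 319 W

Cylindrical conduction, so R = ln(r₂/r₁)/(2πkL) per layer, in series:
R_inner film = 1/(h_i·2πr₁L) = 1/(1740×2π×0.05×15.4) = 1.188×10^-4 K/W
R_stainless steel pipe wall = ln(59/50)/(2π×15.5×15.4) = 1.104×10^-4 K/W
R_cork board = ln(79/59)/(2π×0.0537×15.4) = 0.05618 K/W
R_total = 0.05641 K/W
Q = ΔT/R_total = 18/0.05641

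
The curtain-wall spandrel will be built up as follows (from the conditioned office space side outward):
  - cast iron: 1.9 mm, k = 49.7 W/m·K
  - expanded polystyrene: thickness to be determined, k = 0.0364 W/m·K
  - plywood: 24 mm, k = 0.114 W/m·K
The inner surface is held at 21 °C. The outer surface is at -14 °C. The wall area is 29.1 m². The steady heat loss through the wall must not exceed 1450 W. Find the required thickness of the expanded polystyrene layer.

Thermal resistances in series:
R_cast iron = L/(kA) = 0.0019/(49.7×29.1) = 1.314×10^-6 K/W
R_plywood = L/(kA) = 0.024/(0.114×29.1) = 0.007235 K/W
Sum of the known resistances R_other = 0.007236 K/W
Required total resistance R_tot = ΔT/Q_allow = 35/1450 = 0.02414 K/W
R_expanded polystyrene = R_tot − R_other = 0.0169 K/W
L = R·k·A = 0.0169×0.0364×29.1

L ≈ 17.9 mm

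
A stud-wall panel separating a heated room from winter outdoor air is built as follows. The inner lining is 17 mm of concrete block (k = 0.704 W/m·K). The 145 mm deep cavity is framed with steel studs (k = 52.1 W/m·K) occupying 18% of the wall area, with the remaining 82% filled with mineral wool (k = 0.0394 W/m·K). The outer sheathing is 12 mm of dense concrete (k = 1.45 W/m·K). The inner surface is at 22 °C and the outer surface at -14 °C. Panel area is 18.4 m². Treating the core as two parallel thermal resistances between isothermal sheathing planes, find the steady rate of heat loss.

Q ≈ 13800 W

Sheathing layers in series; stud and cavity paths in parallel between them.
R_inner = 0.017/(0.704×18.4) = 0.001312 K/W
R_stud  = 0.145/(52.1×0.18×18.4) = 8.403×10^-4 K/W
R_cav   = 0.145/(0.0394×0.82×18.4) = 0.2439 K/W
1/R_core = 1/R_stud + 1/R_cav → R_core = 8.374×10^-4 K/W
R_outer = 0.012/(1.45×18.4) = 4.498×10^-4 K/W
R_total = 0.0026 K/W
Q = ΔT/R_total = 36/0.0026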